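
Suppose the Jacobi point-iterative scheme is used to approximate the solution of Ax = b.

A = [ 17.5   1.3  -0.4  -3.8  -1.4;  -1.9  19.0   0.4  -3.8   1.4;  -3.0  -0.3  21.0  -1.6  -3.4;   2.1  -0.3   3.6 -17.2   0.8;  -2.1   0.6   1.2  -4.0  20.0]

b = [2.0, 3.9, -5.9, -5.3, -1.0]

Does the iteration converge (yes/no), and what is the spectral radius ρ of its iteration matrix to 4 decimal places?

Write A = D+L+U with D = diag(17.5, 19, 21, -17.2, 20).
Jacobi: T = -D⁻¹(L+U), T[3,1] = -(-0.3)/(-17.2) = -0.0174; T[3,3] = 0.
  T[0,:] = [+0.0000, -0.0743, +0.0229, +0.2171, +0.0800]
  T[1,:] = [+0.1000, +0.0000, -0.0211, +0.2000, -0.0737]
  T[2,:] = [+0.1429, +0.0143, +0.0000, +0.0762, +0.1619]
  T[3,:] = [+0.1221, -0.0174, +0.2093, +0.0000, +0.0465]
  T[4,:] = [+0.1050, -0.0300, -0.0600, +0.2000, +0.0000]
|λ(T)| sorted: 0.3134, 0.2044, 0.2044, 0.1058, 0.0411.
ρ = 0.3134; 0.3134 < 1: convergent.

yes, ρ = 0.3134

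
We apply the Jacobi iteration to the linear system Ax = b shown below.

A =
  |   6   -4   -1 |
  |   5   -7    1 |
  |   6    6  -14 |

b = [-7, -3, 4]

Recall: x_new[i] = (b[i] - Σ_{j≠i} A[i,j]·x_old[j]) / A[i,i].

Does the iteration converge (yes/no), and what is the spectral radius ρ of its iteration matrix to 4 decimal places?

Write A = D+L+U with D = diag(6, -7, -14).
Jacobi: T = -D⁻¹(L+U), T[2,0] = -(6)/(-14) = +0.4286; T[2,2] = 0.
  T[0,:] = [+0.0000  +0.6667  +0.1667]
  T[1,:] = [+0.7143  +0.0000  +0.1429]
  T[2,:] = [+0.4286  +0.4286  +0.0000]
moduli |λ_i(T)| = 0.8469, 0.6897, 0.1572.
ρ = 0.8469; 0.8469 < 1 ⇒ converges.

yes, ρ = 0.8469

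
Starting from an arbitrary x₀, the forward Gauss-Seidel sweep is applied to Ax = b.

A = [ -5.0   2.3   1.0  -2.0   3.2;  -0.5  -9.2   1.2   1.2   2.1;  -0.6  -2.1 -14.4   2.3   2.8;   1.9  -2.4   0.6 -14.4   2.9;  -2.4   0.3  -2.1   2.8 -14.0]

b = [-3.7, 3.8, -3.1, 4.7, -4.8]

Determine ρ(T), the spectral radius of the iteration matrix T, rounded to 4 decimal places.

Split A = D + L + U, D = diag(-5, -9.2, -14.4, -14.4, -14).
GS T = -(D+L)⁻¹U: row 0 first, T[0,2] = -(1)/(-5) = +0.2000; later rows by forward substitution.
  T[0,:] = [+0.0000 +0.4600 +0.2000 -0.4000 +0.6400]
  T[1,:] = [+0.0000 -0.0250 +0.1196 +0.1522 +0.1935]
  T[2,:] = [+0.0000 -0.0155 -0.0258 +0.1542 +0.1396]
  T[3,:] = [+0.0000 +0.0642 +0.0054 -0.0717 +0.2594]
  T[4,:] = [+0.0000 -0.0642 -0.0268 +0.0344 -0.0746]
|roots of det(T-λI)|: 0.1876, 0.1357, 0.1357, 0.0958, 0.0000.
ρ = 0.1876; 0.1876 < 1: convergent.

0.1876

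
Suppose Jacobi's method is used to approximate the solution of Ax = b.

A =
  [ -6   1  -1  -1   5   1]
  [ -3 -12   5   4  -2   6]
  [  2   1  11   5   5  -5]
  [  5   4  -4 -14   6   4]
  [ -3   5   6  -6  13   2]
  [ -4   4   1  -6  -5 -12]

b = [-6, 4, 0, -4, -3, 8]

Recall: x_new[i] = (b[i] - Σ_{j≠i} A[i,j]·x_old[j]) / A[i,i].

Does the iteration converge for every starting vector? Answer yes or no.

no

Write A = D+L+U with D = diag(-6, -12, 11, -14, 13, -12).
Jacobi: T = -D⁻¹(L+U), T[1,0] = -(-3)/(-12) = -0.2500; T[1,1] = 0.
  T[0,:] = [+0.0000 +0.1667 -0.1667 -0.1667 +0.8333 +0.1667]
  T[1,:] = [-0.2500 +0.0000 +0.4167 +0.3333 -0.1667 +0.5000]
  T[2,:] = [-0.1818 -0.0909 +0.0000 -0.4545 -0.4545 +0.4545]
  T[3,:] = [+0.3571 +0.2857 -0.2857 +0.0000 +0.4286 +0.2857]
  T[4,:] = [+0.2308 -0.3846 -0.4615 +0.4615 +0.0000 -0.1538]
  T[5,:] = [-0.3333 +0.3333 +0.0833 -0.5000 -0.4167 +0.0000]
|eigenvalues of T|: 1.1652, 0.6642, 0.6642, 0.4673, 0.4673, 0.4202.
ρ = 1.1652; 1.1652 > 1 ⇒ diverges.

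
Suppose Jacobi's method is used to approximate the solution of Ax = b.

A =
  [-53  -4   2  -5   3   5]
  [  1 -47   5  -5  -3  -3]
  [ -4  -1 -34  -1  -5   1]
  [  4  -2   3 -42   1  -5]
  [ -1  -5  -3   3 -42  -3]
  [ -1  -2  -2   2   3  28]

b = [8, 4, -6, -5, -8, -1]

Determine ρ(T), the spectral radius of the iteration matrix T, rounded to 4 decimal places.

Write A = D+L+U with D = diag(-53, -47, -34, -42, -42, 28).
T_J = -D⁻¹(L+U): T[2,3] = -(-1)/(-34) = -0.0294; T[2,2] = 0.
  T[0,:] = [+0.0000  -0.0755  +0.0377  -0.0943  +0.0566  +0.0943]
  T[1,:] = [+0.0213  +0.0000  +0.1064  -0.1064  -0.0638  -0.0638]
  T[2,:] = [-0.1176  -0.0294  +0.0000  -0.0294  -0.1471  +0.0294]
  T[3,:] = [+0.0952  -0.0476  +0.0714  +0.0000  +0.0238  -0.1190]
  T[4,:] = [-0.0238  -0.1190  -0.0714  +0.0714  +0.0000  -0.0714]
  T[5,:] = [+0.0357  +0.0714  +0.0714  -0.0714  -0.1071  +0.0000]
|roots of det(T-λI)|: 0.2222, 0.1827, 0.1827, 0.1155, 0.0656, 0.0268.
ρ(T) = max|λ| = 0.2222; 0.2222 < 1, so it converges for any x₀.

0.2222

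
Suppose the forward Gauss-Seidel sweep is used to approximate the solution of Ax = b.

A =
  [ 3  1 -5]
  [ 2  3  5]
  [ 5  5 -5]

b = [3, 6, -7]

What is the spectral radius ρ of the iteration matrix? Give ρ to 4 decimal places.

Split A = D + L + U, D = diag(3, 3, -5).
Gauss-Seidel: T = -(D+L)⁻¹U, row 0 first, T[0,2] = -(-5)/(3) = +1.6667; later rows by forward substitution.
  T[0,:] = [+0.0000 -0.3333 +1.6667]
  T[1,:] = [+0.0000 +0.2222 -2.7778]
  T[2,:] = [+0.0000 -0.1111 -1.1111]
|roots of det(T-λI)|: 1.3122, 0.4234, 0.0000.
ρ(T) = max|λ| = 1.3122; 1.3122 > 1 ⇒ diverges.

1.3122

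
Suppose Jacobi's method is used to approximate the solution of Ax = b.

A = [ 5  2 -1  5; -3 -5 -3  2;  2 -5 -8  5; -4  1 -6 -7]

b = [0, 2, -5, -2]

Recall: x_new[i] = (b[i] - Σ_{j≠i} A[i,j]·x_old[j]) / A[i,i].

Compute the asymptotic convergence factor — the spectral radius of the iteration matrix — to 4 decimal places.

1.1949

Split A = D + L + U, D = diag(5, -5, -8, -7).
T_J = -D⁻¹(L+U): T[1,0] = -(-3)/(-5) = -0.6000; T[1,1] = 0.
  T[0,:] = [+0.0000, -0.4000, +0.2000, -1.0000]
  T[1,:] = [-0.6000, +0.0000, -0.6000, +0.4000]
  T[2,:] = [+0.2500, -0.6250, +0.0000, +0.6250]
  T[3,:] = [-0.5714, +0.1429, -0.8571, +0.0000]
|roots of det(T-λI)|: 1.1949, 0.5901, 0.5595, 0.5595.
ρ(T) = max|λ| = 1.1949; 1.1949 > 1, so it fails to converge.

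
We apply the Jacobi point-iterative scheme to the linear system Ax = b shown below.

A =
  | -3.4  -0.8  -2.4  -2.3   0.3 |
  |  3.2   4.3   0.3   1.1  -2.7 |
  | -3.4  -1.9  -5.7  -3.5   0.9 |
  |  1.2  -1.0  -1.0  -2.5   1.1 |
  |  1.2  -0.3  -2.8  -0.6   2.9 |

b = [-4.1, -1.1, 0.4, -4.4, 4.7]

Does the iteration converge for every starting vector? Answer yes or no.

Let D = diag(-3.4, 4.3, -5.7, -2.5, 2.9); L, U the strict triangles.
T_J = -D⁻¹(L+U): T[1,2] = -(0.3)/(4.3) = -0.0698; T[1,1] = 0.
  T[0,:] = [+0.0000 -0.2353 -0.7059 -0.6765 +0.0882]
  T[1,:] = [-0.7442 +0.0000 -0.0698 -0.2558 +0.6279]
  T[2,:] = [-0.5965 -0.3333 +0.0000 -0.6140 +0.1579]
  T[3,:] = [+0.4800 -0.4000 -0.4000 +0.0000 +0.4400]
  T[4,:] = [-0.4138 +0.1034 +0.9655 +0.2069 +0.0000]
eigenvalue magnitudes: 1.2926, 0.5056, 0.5056, 0.4220, 0.4220.
ρ = 1.2926; 1.2926 > 1: divergent.

no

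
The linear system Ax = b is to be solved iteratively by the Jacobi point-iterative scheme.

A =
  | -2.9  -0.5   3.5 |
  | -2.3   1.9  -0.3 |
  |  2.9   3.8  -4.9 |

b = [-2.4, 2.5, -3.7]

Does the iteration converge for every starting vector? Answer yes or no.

A = D + L + U where D = diag(-2.9, 1.9, -4.9).
Jacobi: T = -D⁻¹(L+U), T[0,1] = -(-0.5)/(-2.9) = -0.1724; T[0,0] = 0.
  T[0,:] = [+0.0000  -0.1724  +1.2069]
  T[1,:] = [+1.2105  +0.0000  +0.1579]
  T[2,:] = [+0.5918  +0.7755  +0.0000]
moduli |λ_i(T)| = 1.2372, 0.9501, 0.9501.
spectral radius ρ = 1.2372; 1.2372 > 1: divergent.

no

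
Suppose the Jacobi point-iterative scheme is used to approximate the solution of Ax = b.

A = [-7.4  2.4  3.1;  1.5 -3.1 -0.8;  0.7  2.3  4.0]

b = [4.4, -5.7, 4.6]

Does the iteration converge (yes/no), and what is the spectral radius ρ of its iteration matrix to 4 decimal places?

yes, ρ = 0.6279

Write A = D+L+U with D = diag(-7.4, -3.1, 4).
Jacobi: T = -D⁻¹(L+U), T[2,1] = -(2.3)/(4) = -0.5750; T[2,2] = 0.
  T[0,:] = [+0.0000, +0.3243, +0.4189]
  T[1,:] = [+0.4839, +0.0000, -0.2581]
  T[2,:] = [-0.1750, -0.5750, +0.0000]
|eigenvalues of T|: 0.6279, 0.4029, 0.4029.
ρ(T) = max|λ| = 0.6279; 0.6279 < 1: convergent.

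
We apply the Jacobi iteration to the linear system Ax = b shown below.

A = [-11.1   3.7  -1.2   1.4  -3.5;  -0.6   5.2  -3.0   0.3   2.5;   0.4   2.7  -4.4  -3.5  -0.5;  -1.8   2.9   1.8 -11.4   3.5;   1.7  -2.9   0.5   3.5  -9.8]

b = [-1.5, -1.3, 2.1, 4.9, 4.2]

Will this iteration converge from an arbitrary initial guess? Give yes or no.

Let D = diag(-11.1, 5.2, -4.4, -11.4, -9.8); L, U the strict triangles.
Jacobi T = -D⁻¹(L+U): T[0,1] = -(3.7)/(-11.1) = +0.3333; T[0,0] = 0.
  T[0,:] = [+0.0000, +0.3333, -0.1081, +0.1261, -0.3153]
  T[1,:] = [+0.1154, +0.0000, +0.5769, -0.0577, -0.4808]
  T[2,:] = [+0.0909, +0.6136, +0.0000, -0.7955, -0.1136]
  T[3,:] = [-0.1579, +0.2544, +0.1579, +0.0000, +0.3070]
  T[4,:] = [+0.1735, -0.2959, +0.0510, +0.3571, +0.0000]
eigenvalue magnitudes: 0.8551, 0.4851, 0.4851, 0.3664, 0.3664.
ρ(T) = max|λ| = 0.8551; 0.8551 < 1, so it converges for any x₀.

yes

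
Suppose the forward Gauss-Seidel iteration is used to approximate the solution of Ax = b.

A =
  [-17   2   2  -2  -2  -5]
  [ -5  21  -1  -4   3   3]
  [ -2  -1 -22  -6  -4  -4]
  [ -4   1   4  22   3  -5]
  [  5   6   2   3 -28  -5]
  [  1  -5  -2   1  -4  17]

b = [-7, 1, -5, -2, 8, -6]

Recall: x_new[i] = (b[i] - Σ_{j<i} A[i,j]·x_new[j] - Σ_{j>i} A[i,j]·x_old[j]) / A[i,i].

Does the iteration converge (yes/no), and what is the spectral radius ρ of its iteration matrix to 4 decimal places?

Write A = D+L+U with D = diag(-17, 21, -22, 22, -28, 17).
GS T = -(D+L)⁻¹U: row 0 first, T[0,2] = -(2)/(-17) = +0.1176; later rows by forward substitution.
  T[0,:] = [+0.0000, +0.1176, +0.1176, -0.1176, -0.1176, -0.2941]
  T[1,:] = [+0.0000, +0.0280, +0.0756, +0.1625, -0.1709, -0.2129]
  T[2,:] = [+0.0000, -0.0120, -0.0141, -0.2694, -0.1634, -0.1454]
  T[3,:] = [+0.0000, +0.0223, +0.0205, +0.0202, -0.1203, +0.2099]
  T[4,:] = [+0.0000, +0.0285, +0.0384, -0.0033, -0.0822, -0.2646]
  T[5,:] = [+0.0000, +0.0053, +0.0215, +0.0210, -0.0748, -0.1370]
moduli |λ_i(T)| = 0.2091, 0.0728, 0.0725, 0.0725, 0.0273, 0.0000.
spectral radius ρ = 0.2091; 0.2091 < 1: convergent.

yes, ρ = 0.2091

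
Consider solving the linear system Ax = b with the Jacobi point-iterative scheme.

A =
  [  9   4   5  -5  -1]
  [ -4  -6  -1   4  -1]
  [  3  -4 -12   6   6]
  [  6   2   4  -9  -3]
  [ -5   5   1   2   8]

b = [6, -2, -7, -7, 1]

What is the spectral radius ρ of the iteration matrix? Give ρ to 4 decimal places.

1.2610

A = D + L + U where D = diag(9, -6, -12, -9, 8).
Jacobi: T = -D⁻¹(L+U), T[2,3] = -(6)/(-12) = +0.5000; T[2,2] = 0.
  T[0,:] = [+0.0000, -0.4444, -0.5556, +0.5556, +0.1111]
  T[1,:] = [-0.6667, +0.0000, -0.1667, +0.6667, -0.1667]
  T[2,:] = [+0.2500, -0.3333, +0.0000, +0.5000, +0.5000]
  T[3,:] = [+0.6667, +0.2222, +0.4444, +0.0000, -0.3333]
  T[4,:] = [+0.6250, -0.6250, -0.1250, -0.2500, +0.0000]
|roots of det(T-λI)|: 1.2610, 0.6484, 0.6484, 0.6180, 0.3706.
spectral radius ρ = 1.2610; 1.2610 > 1: divergent.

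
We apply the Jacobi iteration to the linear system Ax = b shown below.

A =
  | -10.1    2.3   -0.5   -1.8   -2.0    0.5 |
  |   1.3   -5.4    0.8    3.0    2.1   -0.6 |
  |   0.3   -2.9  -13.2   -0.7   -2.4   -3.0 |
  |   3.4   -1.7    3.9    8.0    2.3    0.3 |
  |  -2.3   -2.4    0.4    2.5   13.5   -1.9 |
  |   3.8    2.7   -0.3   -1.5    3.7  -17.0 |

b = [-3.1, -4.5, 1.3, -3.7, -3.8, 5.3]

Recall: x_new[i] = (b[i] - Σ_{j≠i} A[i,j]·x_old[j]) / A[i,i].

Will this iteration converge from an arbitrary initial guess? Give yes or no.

yes

Write A = D+L+U with D = diag(-10.1, -5.4, -13.2, 8, 13.5, -17).
Jacobi T = -D⁻¹(L+U): T[0,3] = -(-1.8)/(-10.1) = -0.1782; T[0,0] = 0.
  T[0,:] = [+0.0000  +0.2277  -0.0495  -0.1782  -0.1980  +0.0495]
  T[1,:] = [+0.2407  +0.0000  +0.1481  +0.5556  +0.3889  -0.1111]
  T[2,:] = [+0.0227  -0.2197  +0.0000  -0.0530  -0.1818  -0.2273]
  T[3,:] = [-0.4250  +0.2125  -0.4875  +0.0000  -0.2875  -0.0375]
  T[4,:] = [+0.1704  +0.1778  -0.0296  -0.1852  +0.0000  +0.1407]
  T[5,:] = [+0.2235  +0.1588  -0.0176  -0.0882  +0.2176  +0.0000]
eigenvalue magnitudes: 0.6417, 0.4864, 0.3343, 0.3343, 0.2381, 0.0978.
spectral radius ρ = 0.6417; 0.6417 < 1: convergent.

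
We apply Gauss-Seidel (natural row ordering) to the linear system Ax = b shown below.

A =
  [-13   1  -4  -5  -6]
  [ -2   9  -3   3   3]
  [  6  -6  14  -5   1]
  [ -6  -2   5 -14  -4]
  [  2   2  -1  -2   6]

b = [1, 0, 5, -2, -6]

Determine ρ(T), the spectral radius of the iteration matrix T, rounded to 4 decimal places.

Diagonal D = diag(-13, 9, 14, -14, 6); L, U strict lower/upper.
T_GS = -(D+L)⁻¹U: row 0 first, T[0,2] = -(-4)/(-13) = -0.3077; later rows by forward substitution.
  T[0,:] = [+0.0000 +0.0769 -0.3077 -0.3846 -0.4615]
  T[1,:] = [+0.0000 +0.0171 +0.2650 -0.4188 -0.4359]
  T[2,:] = [+0.0000 -0.0256 +0.2454 +0.3425 -0.0604]
  T[3,:] = [+0.0000 -0.0446 +0.1817 +0.3470 -0.0472]
  T[4,:] = [+0.0000 -0.0505 +0.1157 +0.4405 +0.2733]
moduli |λ_i(T)| = 0.5066, 0.3540, 0.0817, 0.0595, 0.0000.
ρ = 0.5066; 0.5066 < 1 ⇒ converges.

0.5066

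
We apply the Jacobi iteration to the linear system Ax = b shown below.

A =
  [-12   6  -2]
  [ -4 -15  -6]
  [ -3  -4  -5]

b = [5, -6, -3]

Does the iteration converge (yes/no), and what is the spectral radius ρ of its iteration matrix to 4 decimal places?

A = D + L + U where D = diag(-12, -15, -5).
Jacobi: T = -D⁻¹(L+U), T[2,0] = -(-3)/(-5) = -0.6000; T[2,2] = 0.
  T[0,:] = [+0.0000  +0.5000  -0.1667]
  T[1,:] = [-0.2667  +0.0000  -0.4000]
  T[2,:] = [-0.6000  -0.8000  +0.0000]
|eigenvalues of T|: 0.6460, 0.3615, 0.3615.
ρ(T) = max|λ| = 0.6460; 0.6460 < 1 ⇒ converges.

yes, ρ = 0.6460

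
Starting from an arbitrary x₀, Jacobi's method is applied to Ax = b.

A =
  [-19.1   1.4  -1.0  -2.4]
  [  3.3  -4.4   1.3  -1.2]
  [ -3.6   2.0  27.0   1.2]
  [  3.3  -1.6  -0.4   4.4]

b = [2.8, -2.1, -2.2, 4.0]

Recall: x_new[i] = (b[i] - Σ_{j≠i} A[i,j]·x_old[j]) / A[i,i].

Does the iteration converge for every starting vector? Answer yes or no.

Write A = D+L+U with D = diag(-19.1, -4.4, 27, 4.4).
T_J = -D⁻¹(L+U): T[3,1] = -(-1.6)/(4.4) = +0.3636; T[3,3] = 0.
  T[0,:] = [+0.0000  +0.0733  -0.0524  -0.1257]
  T[1,:] = [+0.7500  +0.0000  +0.2955  -0.2727]
  T[2,:] = [+0.1333  -0.0741  +0.0000  -0.0444]
  T[3,:] = [-0.7500  +0.3636  +0.0909  +0.0000]
eigenvalue magnitudes: 0.3190, 0.2464, 0.2464, 0.1205.
ρ = 0.3190; 0.3190 < 1, so it converges for any x₀.

yes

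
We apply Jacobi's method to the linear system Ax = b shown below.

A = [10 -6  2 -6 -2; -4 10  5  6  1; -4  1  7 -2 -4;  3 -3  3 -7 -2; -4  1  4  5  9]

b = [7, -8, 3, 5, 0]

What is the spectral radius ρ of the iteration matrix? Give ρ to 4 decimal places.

1.1940

Split A = D + L + U, D = diag(10, 10, 7, -7, 9).
Jacobi T = -D⁻¹(L+U): T[0,3] = -(-6)/(10) = +0.6000; T[0,0] = 0.
  T[0,:] = [+0.0000, +0.6000, -0.2000, +0.6000, +0.2000]
  T[1,:] = [+0.4000, +0.0000, -0.5000, -0.6000, -0.1000]
  T[2,:] = [+0.5714, -0.1429, +0.0000, +0.2857, +0.5714]
  T[3,:] = [+0.4286, -0.4286, +0.4286, +0.0000, -0.2857]
  T[4,:] = [+0.4444, -0.1111, -0.4444, -0.5556, +0.0000]
|λ(T)| sorted: 1.1940, 0.4590, 0.4590, 0.4396, 0.0648.
ρ(T) = max|λ| = 1.1940; 1.1940 > 1: divergent.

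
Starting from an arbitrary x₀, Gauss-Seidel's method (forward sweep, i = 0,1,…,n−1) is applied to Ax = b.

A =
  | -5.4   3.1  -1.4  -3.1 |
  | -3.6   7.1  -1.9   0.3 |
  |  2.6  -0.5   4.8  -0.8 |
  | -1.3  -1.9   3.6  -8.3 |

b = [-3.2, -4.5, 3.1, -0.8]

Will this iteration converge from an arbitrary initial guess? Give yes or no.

yes

Let D = diag(-5.4, 7.1, 4.8, -8.3); L, U the strict triangles.
Gauss-Seidel: T = -(D+L)⁻¹U, row 0 first, T[0,2] = -(-1.4)/(-5.4) = -0.2593; later rows by forward substitution.
  T[0,:] = [+0.0000, +0.5741, -0.2593, -0.5741]
  T[1,:] = [+0.0000, +0.2911, +0.1362, -0.3333]
  T[2,:] = [+0.0000, -0.2806, +0.1546, +0.4429]
  T[3,:] = [+0.0000, -0.2783, +0.0765, +0.3583]
moduli |λ_i(T)| = 0.5986, 0.2341, 0.0286, 0.0000.
ρ(T) = max|λ| = 0.5986; 0.5986 < 1 ⇒ converges.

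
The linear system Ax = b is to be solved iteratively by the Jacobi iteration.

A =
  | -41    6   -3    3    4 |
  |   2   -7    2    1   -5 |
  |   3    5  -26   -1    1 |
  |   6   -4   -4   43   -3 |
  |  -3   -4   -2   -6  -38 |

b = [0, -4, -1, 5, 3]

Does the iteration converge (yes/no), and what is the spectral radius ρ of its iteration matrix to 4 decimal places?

A = D + L + U where D = diag(-41, -7, -26, 43, -38).
Jacobi T = -D⁻¹(L+U): T[3,0] = -(6)/(43) = -0.1395; T[3,3] = 0.
  T[0,:] = [+0.0000, +0.1463, -0.0732, +0.0732, +0.0976]
  T[1,:] = [+0.2857, +0.0000, +0.2857, +0.1429, -0.7143]
  T[2,:] = [+0.1154, +0.1923, +0.0000, -0.0385, +0.0385]
  T[3,:] = [-0.1395, +0.0930, +0.0930, +0.0000, +0.0698]
  T[4,:] = [-0.0789, -0.1053, -0.0526, -0.1579, +0.0000]
eigenvalue magnitudes: 0.4632, 0.2888, 0.1703, 0.1458, 0.1458.
spectral radius ρ = 0.4632; 0.4632 < 1, so it converges for any x₀.

yes, ρ = 0.4632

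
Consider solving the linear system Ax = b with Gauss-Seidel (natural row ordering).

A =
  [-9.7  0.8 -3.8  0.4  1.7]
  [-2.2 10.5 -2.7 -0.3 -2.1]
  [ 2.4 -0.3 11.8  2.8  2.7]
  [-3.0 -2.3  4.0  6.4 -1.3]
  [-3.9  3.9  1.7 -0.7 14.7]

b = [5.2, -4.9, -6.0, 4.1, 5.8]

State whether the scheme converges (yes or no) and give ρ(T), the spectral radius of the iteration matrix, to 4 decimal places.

Diagonal D = diag(-9.7, 10.5, 11.8, 6.4, 14.7); L, U strict lower/upper.
GS T = -(D+L)⁻¹U: row 0 first, T[0,3] = -(0.4)/(-9.7) = +0.0412; later rows by forward substitution.
  T[0,:] = [+0.0000  +0.0825  -0.3918  +0.0412  +0.1753]
  T[1,:] = [+0.0000  +0.0173  +0.1751  +0.0372  +0.2367]
  T[2,:] = [+0.0000  -0.0163  +0.0841  -0.2447  -0.2584]
  T[3,:] = [+0.0000  +0.0551  -0.1733  +0.1857  +0.5319]
  T[4,:] = [+0.0000  +0.0218  -0.1684  +0.0382  +0.0389]
|eigenvalues of T|: 0.5119, 0.1459, 0.1459, 0.0249, 0.0000.
ρ(T) = max|λ| = 0.5119; 0.5119 < 1 ⇒ converges.

yes, ρ = 0.5119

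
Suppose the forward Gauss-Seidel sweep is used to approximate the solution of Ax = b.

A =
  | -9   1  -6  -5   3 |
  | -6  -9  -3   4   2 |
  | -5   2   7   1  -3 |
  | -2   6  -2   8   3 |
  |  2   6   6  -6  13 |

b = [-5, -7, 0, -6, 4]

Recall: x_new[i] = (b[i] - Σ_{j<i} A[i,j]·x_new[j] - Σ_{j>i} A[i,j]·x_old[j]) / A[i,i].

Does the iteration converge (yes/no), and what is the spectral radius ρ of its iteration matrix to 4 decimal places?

no, ρ = 1.3436

Diagonal D = diag(-9, -9, 7, 8, 13); L, U strict lower/upper.
T_GS = -(D+L)⁻¹U: row 0 first, T[0,1] = -(1)/(-9) = +0.1111; later rows by forward substitution.
  T[0,:] = [+0.0000  +0.1111  -0.6667  -0.5556  +0.3333]
  T[1,:] = [+0.0000  -0.0741  +0.1111  +0.8148  +0.0000]
  T[2,:] = [+0.0000  +0.1005  -0.5079  -0.7725  +0.6667]
  T[3,:] = [+0.0000  +0.1085  -0.3770  -0.9431  -0.1250]
  T[4,:] = [+0.0000  +0.0208  +0.1117  -0.3694  -0.4167]
|λ(T)| sorted: 1.3436, 0.7261, 0.1303, 0.0024, 0.0000.
spectral radius ρ = 1.3436; 1.3436 > 1, so it fails to converge.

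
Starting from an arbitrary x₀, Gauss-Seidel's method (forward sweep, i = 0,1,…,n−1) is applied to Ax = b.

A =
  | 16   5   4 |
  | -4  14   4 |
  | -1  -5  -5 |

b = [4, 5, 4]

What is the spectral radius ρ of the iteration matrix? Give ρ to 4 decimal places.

0.2450

Write A = D+L+U with D = diag(16, 14, -5).
GS T = -(D+L)⁻¹U: row 0 first, T[0,1] = -(5)/(16) = -0.3125; later rows by forward substitution.
  T[0,:] = [+0.0000 -0.3125 -0.2500]
  T[1,:] = [+0.0000 -0.0893 -0.3571]
  T[2,:] = [+0.0000 +0.1518 +0.4071]
moduli |λ_i(T)| = 0.2450, 0.0729, 0.0000.
ρ(T) = max|λ| = 0.2450; 0.2450 < 1 ⇒ converges.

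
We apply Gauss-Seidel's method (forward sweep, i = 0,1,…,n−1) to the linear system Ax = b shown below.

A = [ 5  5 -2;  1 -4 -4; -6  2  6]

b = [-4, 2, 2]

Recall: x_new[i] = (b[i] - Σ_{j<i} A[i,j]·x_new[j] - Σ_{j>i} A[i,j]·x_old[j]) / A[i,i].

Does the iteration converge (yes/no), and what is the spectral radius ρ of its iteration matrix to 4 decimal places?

Let D = diag(5, -4, 6); L, U the strict triangles.
T_GS = -(D+L)⁻¹U: row 0 first, T[0,2] = -(-2)/(5) = +0.4000; later rows by forward substitution.
  T[0,:] = [+0.0000, -1.0000, +0.4000]
  T[1,:] = [+0.0000, -0.2500, -0.9000]
  T[2,:] = [+0.0000, -0.9167, +0.7000]
eigenvalue magnitudes: 1.2500, 0.8000, 0.0000.
ρ = 1.2500; 1.2500 > 1: divergent.

no, ρ = 1.2500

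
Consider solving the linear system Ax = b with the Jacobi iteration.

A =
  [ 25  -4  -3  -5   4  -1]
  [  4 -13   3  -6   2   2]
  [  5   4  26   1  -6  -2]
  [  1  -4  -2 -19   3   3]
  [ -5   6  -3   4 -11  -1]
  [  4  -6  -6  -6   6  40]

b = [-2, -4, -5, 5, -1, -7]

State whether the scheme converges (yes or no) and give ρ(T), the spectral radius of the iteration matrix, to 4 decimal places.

yes, ρ = 0.7992

A = D + L + U where D = diag(25, -13, 26, -19, -11, 40).
T_J = -D⁻¹(L+U): T[2,5] = -(-2)/(26) = +0.0769; T[2,2] = 0.
  T[0,:] = [+0.0000 +0.1600 +0.1200 +0.2000 -0.1600 +0.0400]
  T[1,:] = [+0.3077 +0.0000 +0.2308 -0.4615 +0.1538 +0.1538]
  T[2,:] = [-0.1923 -0.1538 +0.0000 -0.0385 +0.2308 +0.0769]
  T[3,:] = [+0.0526 -0.2105 -0.1053 +0.0000 +0.1579 +0.1579]
  T[4,:] = [-0.4545 +0.5455 -0.2727 +0.3636 +0.0000 -0.0909]
  T[5,:] = [-0.1000 +0.1500 +0.1500 +0.1500 -0.1500 +0.0000]
|eigenvalues of T|: 0.7992, 0.3427, 0.3280, 0.3280, 0.1010, 0.0585.
ρ = 0.7992; 0.7992 < 1: convergent.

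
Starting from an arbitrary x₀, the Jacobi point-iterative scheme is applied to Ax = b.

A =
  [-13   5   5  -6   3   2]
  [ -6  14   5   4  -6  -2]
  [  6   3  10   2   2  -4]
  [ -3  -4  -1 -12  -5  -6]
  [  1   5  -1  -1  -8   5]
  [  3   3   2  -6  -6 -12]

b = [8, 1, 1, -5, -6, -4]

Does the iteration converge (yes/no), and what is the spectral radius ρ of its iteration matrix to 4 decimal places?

Let D = diag(-13, 14, 10, -12, -8, -12); L, U the strict triangles.
Jacobi T = -D⁻¹(L+U): T[4,3] = -(-1)/(-8) = -0.1250; T[4,4] = 0.
  T[0,:] = [+0.0000 +0.3846 +0.3846 -0.4615 +0.2308 +0.1538]
  T[1,:] = [+0.4286 +0.0000 -0.3571 -0.2857 +0.4286 +0.1429]
  T[2,:] = [-0.6000 -0.3000 +0.0000 -0.2000 -0.2000 +0.4000]
  T[3,:] = [-0.2500 -0.3333 -0.0833 +0.0000 -0.4167 -0.5000]
  T[4,:] = [+0.1250 +0.6250 -0.1250 -0.1250 +0.0000 +0.6250]
  T[5,:] = [+0.2500 +0.2500 +0.1667 -0.5000 -0.5000 +0.0000]
|λ(T)| sorted: 1.1581, 0.6611, 0.6611, 0.5238, 0.5238, 0.4313.
spectral radius ρ = 1.1581; 1.1581 > 1, so it fails to converge.

no, ρ = 1.1581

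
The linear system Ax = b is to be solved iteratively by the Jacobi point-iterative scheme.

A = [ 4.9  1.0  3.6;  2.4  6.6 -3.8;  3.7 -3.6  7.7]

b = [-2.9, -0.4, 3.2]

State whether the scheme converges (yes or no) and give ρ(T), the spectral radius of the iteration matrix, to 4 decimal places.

yes, ρ = 0.9428

Write A = D+L+U with D = diag(4.9, 6.6, 7.7).
Jacobi T = -D⁻¹(L+U): T[0,2] = -(3.6)/(4.9) = -0.7347; T[0,0] = 0.
  T[0,:] = [+0.0000, -0.2041, -0.7347]
  T[1,:] = [-0.3636, +0.0000, +0.5758]
  T[2,:] = [-0.4805, +0.4675, +0.0000]
eigenvalue magnitudes: 0.9428, 0.6441, 0.2987.
ρ = 0.9428; 0.9428 < 1, so it converges for any x₀.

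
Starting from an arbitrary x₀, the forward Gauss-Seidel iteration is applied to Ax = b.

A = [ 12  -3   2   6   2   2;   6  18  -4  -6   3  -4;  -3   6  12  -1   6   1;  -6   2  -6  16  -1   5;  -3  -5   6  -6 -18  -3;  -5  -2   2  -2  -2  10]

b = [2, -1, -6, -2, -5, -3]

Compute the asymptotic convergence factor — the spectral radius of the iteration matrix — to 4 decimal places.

Let D = diag(12, 18, 12, 16, -18, 10); L, U the strict triangles.
Gauss-Seidel: T = -(D+L)⁻¹U, row 0 first, T[0,1] = -(-3)/(12) = +0.2500; later rows by forward substitution.
  T[0,:] = [+0.0000, +0.2500, -0.1667, -0.5000, -0.1667, -0.1667]
  T[1,:] = [+0.0000, -0.0833, +0.2778, +0.5000, -0.1111, +0.2778]
  T[2,:] = [+0.0000, +0.1042, -0.1806, -0.2917, -0.4861, -0.2639]
  T[3,:] = [+0.0000, +0.1432, -0.1649, -0.3594, -0.1684, -0.5087]
  T[4,:] = [+0.0000, -0.0315, -0.0546, -0.0330, -0.0473, -0.1345]
  T[5,:] = [+0.0000, +0.1098, -0.0356, -0.1701, -0.0515, -0.1036]
moduli |λ_i(T)| = 0.8758, 0.2037, 0.0688, 0.0688, 0.0286, 0.0000.
ρ(T) = max|λ| = 0.8758; 0.8758 < 1 ⇒ converges.

0.8758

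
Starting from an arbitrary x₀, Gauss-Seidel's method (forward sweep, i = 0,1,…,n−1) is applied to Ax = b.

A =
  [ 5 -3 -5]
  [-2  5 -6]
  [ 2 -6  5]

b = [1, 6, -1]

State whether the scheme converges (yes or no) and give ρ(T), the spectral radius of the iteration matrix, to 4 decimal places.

Let D = diag(5, 5, 5); L, U the strict triangles.
T_GS = -(D+L)⁻¹U: row 0 first, T[0,1] = -(-3)/(5) = +0.6000; later rows by forward substitution.
  T[0,:] = [+0.0000, +0.6000, +1.0000]
  T[1,:] = [+0.0000, +0.2400, +1.6000]
  T[2,:] = [+0.0000, +0.0480, +1.5200]
|eigenvalues of T|: 1.5774, 0.1826, 0.0000.
spectral radius ρ = 1.5774; 1.5774 > 1, so it fails to converge.

no, ρ = 1.5774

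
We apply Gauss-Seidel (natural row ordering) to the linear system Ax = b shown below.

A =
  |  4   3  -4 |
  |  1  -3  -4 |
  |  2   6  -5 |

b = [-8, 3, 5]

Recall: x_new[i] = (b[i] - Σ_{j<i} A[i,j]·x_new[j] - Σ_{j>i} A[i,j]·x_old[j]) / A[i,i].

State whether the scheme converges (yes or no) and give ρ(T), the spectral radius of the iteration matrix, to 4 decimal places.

A = D + L + U where D = diag(4, -3, -5).
GS T = -(D+L)⁻¹U: row 0 first, T[0,2] = -(-4)/(4) = +1.0000; later rows by forward substitution.
  T[0,:] = [+0.0000  -0.7500  +1.0000]
  T[1,:] = [+0.0000  -0.2500  -1.0000]
  T[2,:] = [+0.0000  -0.6000  -0.8000]
|λ(T)| sorted: 1.3470, 0.2970, 0.0000.
spectral radius ρ = 1.3470; 1.3470 > 1, so it fails to converge.

no, ρ = 1.3470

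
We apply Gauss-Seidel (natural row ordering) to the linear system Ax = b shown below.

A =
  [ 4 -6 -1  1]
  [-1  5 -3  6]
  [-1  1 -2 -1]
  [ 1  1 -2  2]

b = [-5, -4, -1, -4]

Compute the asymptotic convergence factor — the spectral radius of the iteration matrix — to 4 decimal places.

A = D + L + U where D = diag(4, 5, -2, 2).
Gauss-Seidel: T = -(D+L)⁻¹U, row 0 first, T[0,1] = -(-6)/(4) = +1.5000; later rows by forward substitution.
  T[0,:] = [+0.0000  +1.5000  +0.2500  -0.2500]
  T[1,:] = [+0.0000  +0.3000  +0.6500  -1.2500]
  T[2,:] = [+0.0000  -0.6000  +0.2000  -1.0000]
  T[3,:] = [+0.0000  -1.5000  -0.2500  -0.2500]
|λ(T)| sorted: 1.5261, 1.1476, 0.1285, 0.0000.
spectral radius ρ = 1.5261; 1.5261 > 1, so it fails to converge.

1.5261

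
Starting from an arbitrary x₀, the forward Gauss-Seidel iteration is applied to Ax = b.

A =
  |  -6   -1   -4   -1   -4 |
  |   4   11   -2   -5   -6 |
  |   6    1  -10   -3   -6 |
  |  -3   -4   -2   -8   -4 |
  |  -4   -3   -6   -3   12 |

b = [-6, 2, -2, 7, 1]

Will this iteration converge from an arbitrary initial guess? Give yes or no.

yes

A = D + L + U where D = diag(-6, 11, -10, -8, 12).
T_GS = -(D+L)⁻¹U: row 0 first, T[0,3] = -(-1)/(-6) = -0.1667; later rows by forward substitution.
  T[0,:] = [+0.0000, -0.1667, -0.6667, -0.1667, -0.6667]
  T[1,:] = [+0.0000, +0.0606, +0.4242, +0.5152, +0.7879]
  T[2,:] = [+0.0000, -0.0939, -0.3576, -0.3485, -0.9212]
  T[3,:] = [+0.0000, +0.0557, +0.1273, -0.1080, -0.4136]
  T[4,:] = [+0.0000, -0.0735, -0.2631, -0.1280, -0.5893]
|roots of det(T-λI)|: 0.9278, 0.1260, 0.1139, 0.1139, 0.0000.
ρ(T) = max|λ| = 0.9278; 0.9278 < 1 ⇒ converges.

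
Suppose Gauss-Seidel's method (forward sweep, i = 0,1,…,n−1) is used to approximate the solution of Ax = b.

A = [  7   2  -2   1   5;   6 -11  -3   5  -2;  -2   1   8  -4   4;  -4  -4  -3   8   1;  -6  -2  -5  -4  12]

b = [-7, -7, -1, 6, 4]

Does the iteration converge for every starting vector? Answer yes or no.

Diagonal D = diag(7, -11, 8, 8, 12); L, U strict lower/upper.
GS T = -(D+L)⁻¹U: row 0 first, T[0,2] = -(-2)/(7) = +0.2857; later rows by forward substitution.
  T[0,:] = [+0.0000  -0.2857  +0.2857  -0.1429  -0.7143]
  T[1,:] = [+0.0000  -0.1558  -0.1169  +0.3766  -0.5714]
  T[2,:] = [+0.0000  -0.0519  +0.0860  +0.4172  -0.6071]
  T[3,:] = [+0.0000  -0.2403  +0.1167  +0.2733  -0.9955]
  T[4,:] = [+0.0000  -0.2706  +0.1981  +0.2563  -1.0372]
eigenvalue magnitudes: 0.8427, 0.1745, 0.1745, 0.0948, 0.0000.
ρ(T) = max|λ| = 0.8427; 0.8427 < 1, so it converges for any x₀.

yes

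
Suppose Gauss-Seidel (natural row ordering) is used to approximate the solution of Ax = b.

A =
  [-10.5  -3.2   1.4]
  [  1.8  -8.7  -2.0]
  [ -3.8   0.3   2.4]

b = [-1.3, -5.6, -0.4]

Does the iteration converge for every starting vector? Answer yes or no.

yes

Let D = diag(-10.5, -8.7, 2.4); L, U the strict triangles.
Gauss-Seidel: T = -(D+L)⁻¹U, row 0 first, T[0,1] = -(-3.2)/(-10.5) = -0.3048; later rows by forward substitution.
  T[0,:] = [+0.0000, -0.3048, +0.1333]
  T[1,:] = [+0.0000, -0.0631, -0.2023]
  T[2,:] = [+0.0000, -0.4747, +0.2364]
|eigenvalues of T|: 0.4308, 0.2575, 0.0000.
ρ = 0.4308; 0.4308 < 1: convergent.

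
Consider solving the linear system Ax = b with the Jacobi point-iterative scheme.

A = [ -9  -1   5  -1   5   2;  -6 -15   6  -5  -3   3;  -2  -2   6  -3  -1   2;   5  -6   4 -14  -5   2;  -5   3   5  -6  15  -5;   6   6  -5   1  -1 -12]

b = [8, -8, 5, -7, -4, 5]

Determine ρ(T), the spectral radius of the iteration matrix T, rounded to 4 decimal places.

A = D + L + U where D = diag(-9, -15, 6, -14, 15, -12).
T_J = -D⁻¹(L+U): T[0,4] = -(5)/(-9) = +0.5556; T[0,0] = 0.
  T[0,:] = [+0.0000, -0.1111, +0.5556, -0.1111, +0.5556, +0.2222]
  T[1,:] = [-0.4000, +0.0000, +0.4000, -0.3333, -0.2000, +0.2000]
  T[2,:] = [+0.3333, +0.3333, +0.0000, +0.5000, +0.1667, -0.3333]
  T[3,:] = [+0.3571, -0.4286, +0.2857, +0.0000, -0.3571, +0.1429]
  T[4,:] = [+0.3333, -0.2000, -0.3333, +0.4000, +0.0000, +0.3333]
  T[5,:] = [+0.5000, +0.5000, -0.4167, +0.0833, -0.0833, +0.0000]
|λ(T)| sorted: 1.1741, 0.7567, 0.5418, 0.5418, 0.4528, 0.4528.
spectral radius ρ = 1.1741; 1.1741 > 1 ⇒ diverges.

1.1741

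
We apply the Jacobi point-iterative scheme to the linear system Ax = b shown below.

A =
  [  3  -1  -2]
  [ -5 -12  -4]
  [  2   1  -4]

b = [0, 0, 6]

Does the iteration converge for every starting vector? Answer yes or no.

yes

Let D = diag(3, -12, -4); L, U the strict triangles.
Jacobi T = -D⁻¹(L+U): T[1,0] = -(-5)/(-12) = -0.4167; T[1,1] = 0.
  T[0,:] = [+0.0000 +0.3333 +0.6667]
  T[1,:] = [-0.4167 +0.0000 -0.3333]
  T[2,:] = [+0.5000 +0.2500 +0.0000]
eigenvalue magnitudes: 0.5736, 0.4668, 0.4668.
ρ = 0.5736; 0.5736 < 1, so it converges for any x₀.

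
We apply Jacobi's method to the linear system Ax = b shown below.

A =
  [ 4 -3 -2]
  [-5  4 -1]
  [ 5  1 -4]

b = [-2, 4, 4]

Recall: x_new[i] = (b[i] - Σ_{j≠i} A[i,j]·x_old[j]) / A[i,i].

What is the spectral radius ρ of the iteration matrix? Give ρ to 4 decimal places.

Diagonal D = diag(4, 4, -4); L, U strict lower/upper.
T_J = -D⁻¹(L+U): T[2,1] = -(1)/(-4) = +0.2500; T[2,2] = 0.
  T[0,:] = [+0.0000 +0.7500 +0.5000]
  T[1,:] = [+1.2500 +0.0000 +0.2500]
  T[2,:] = [+1.2500 +0.2500 +0.0000]
moduli |λ_i(T)| = 1.3812, 1.1312, 0.2500.
ρ = 1.3812; 1.3812 > 1: divergent.

1.3812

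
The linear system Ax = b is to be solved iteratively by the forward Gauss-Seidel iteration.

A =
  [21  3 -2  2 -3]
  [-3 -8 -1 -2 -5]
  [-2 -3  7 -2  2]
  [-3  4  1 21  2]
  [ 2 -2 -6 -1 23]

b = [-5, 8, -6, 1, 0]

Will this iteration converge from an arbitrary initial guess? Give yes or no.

yes

Write A = D+L+U with D = diag(21, -8, 7, 21, 23).
Gauss-Seidel: T = -(D+L)⁻¹U, row 0 first, T[0,2] = -(-2)/(21) = +0.0952; later rows by forward substitution.
  T[0,:] = [+0.0000 -0.1429 +0.0952 -0.0952 +0.1429]
  T[1,:] = [+0.0000 +0.0536 -0.1607 -0.2143 -0.6786]
  T[2,:] = [+0.0000 -0.0179 -0.0417 +0.1667 -0.5357]
  T[3,:] = [+0.0000 -0.0298 +0.0462 +0.0193 +0.0799]
  T[4,:] = [+0.0000 +0.0111 -0.0311 +0.0340 -0.2077]
eigenvalue magnitudes: 0.2737, 0.1667, 0.0515, 0.0180, 0.0000.
spectral radius ρ = 0.2737; 0.2737 < 1, so it converges for any x₀.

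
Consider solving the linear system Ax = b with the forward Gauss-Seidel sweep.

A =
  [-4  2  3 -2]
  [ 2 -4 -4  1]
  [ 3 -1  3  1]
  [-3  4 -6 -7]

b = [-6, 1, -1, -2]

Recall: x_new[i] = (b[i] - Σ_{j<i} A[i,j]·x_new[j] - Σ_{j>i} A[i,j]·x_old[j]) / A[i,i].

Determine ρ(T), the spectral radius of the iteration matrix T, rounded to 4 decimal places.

Diagonal D = diag(-4, -4, 3, -7); L, U strict lower/upper.
Gauss-Seidel: T = -(D+L)⁻¹U, row 0 first, T[0,3] = -(-2)/(-4) = -0.5000; later rows by forward substitution.
  T[0,:] = [+0.0000  +0.5000  +0.7500  -0.5000]
  T[1,:] = [+0.0000  +0.2500  -0.6250  +0.0000]
  T[2,:] = [+0.0000  -0.4167  -0.9583  +0.1667]
  T[3,:] = [+0.0000  +0.2857  +0.1429  +0.0714]
|eigenvalues of T|: 1.1767, 0.3800, 0.1597, 0.0000.
ρ = 1.1767; 1.1767 > 1: divergent.

1.1767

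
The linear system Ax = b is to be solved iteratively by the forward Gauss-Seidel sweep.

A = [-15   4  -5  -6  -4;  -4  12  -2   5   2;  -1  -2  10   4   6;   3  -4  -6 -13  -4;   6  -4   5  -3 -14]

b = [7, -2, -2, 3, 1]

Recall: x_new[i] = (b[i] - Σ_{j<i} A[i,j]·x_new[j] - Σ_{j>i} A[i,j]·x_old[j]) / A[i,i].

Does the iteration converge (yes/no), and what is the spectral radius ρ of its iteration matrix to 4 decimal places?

Write A = D+L+U with D = diag(-15, 12, 10, -13, -14).
T_GS = -(D+L)⁻¹U: row 0 first, T[0,4] = -(-4)/(-15) = -0.2667; later rows by forward substitution.
  T[0,:] = [+0.0000, +0.2667, -0.3333, -0.4000, -0.2667]
  T[1,:] = [+0.0000, +0.0889, +0.0556, -0.5500, -0.2556]
  T[2,:] = [+0.0000, +0.0444, -0.0222, -0.5500, -0.6778]
  T[3,:] = [+0.0000, +0.0137, -0.0838, +0.3308, +0.0222]
  T[4,:] = [+0.0000, +0.1018, -0.1487, -0.2816, -0.2881]
moduli |λ_i(T)| = 0.5042, 0.3510, 0.1945, 0.0681, 0.0000.
ρ = 0.5042; 0.5042 < 1: convergent.

yes, ρ = 0.5042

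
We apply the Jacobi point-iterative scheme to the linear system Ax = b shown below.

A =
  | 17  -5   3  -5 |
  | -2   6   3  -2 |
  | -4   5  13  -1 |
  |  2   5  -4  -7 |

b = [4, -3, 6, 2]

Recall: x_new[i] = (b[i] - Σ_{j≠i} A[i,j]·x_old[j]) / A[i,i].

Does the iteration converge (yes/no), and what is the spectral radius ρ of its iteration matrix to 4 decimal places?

yes, ρ = 0.7441

Diagonal D = diag(17, 6, 13, -7); L, U strict lower/upper.
T_J = -D⁻¹(L+U): T[0,2] = -(3)/(17) = -0.1765; T[0,0] = 0.
  T[0,:] = [+0.0000  +0.2941  -0.1765  +0.2941]
  T[1,:] = [+0.3333  +0.0000  -0.5000  +0.3333]
  T[2,:] = [+0.3077  -0.3846  +0.0000  +0.0769]
  T[3,:] = [+0.2857  +0.7143  -0.5714  +0.0000]
|eigenvalues of T|: 0.7441, 0.5559, 0.3661, 0.1779.
ρ(T) = max|λ| = 0.7441; 0.7441 < 1, so it converges for any x₀.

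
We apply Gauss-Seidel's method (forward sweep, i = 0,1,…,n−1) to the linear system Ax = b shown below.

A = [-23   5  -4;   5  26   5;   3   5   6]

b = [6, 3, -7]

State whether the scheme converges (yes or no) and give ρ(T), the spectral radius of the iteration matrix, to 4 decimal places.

yes, ρ = 0.2584

Diagonal D = diag(-23, 26, 6); L, U strict lower/upper.
Gauss-Seidel: T = -(D+L)⁻¹U, row 0 first, T[0,2] = -(-4)/(-23) = -0.1739; later rows by forward substitution.
  T[0,:] = [+0.0000, +0.2174, -0.1739]
  T[1,:] = [+0.0000, -0.0418, -0.1589]
  T[2,:] = [+0.0000, -0.0739, +0.2193]
|eigenvalues of T|: 0.2584, 0.0809, 0.0000.
ρ = 0.2584; 0.2584 < 1 ⇒ converges.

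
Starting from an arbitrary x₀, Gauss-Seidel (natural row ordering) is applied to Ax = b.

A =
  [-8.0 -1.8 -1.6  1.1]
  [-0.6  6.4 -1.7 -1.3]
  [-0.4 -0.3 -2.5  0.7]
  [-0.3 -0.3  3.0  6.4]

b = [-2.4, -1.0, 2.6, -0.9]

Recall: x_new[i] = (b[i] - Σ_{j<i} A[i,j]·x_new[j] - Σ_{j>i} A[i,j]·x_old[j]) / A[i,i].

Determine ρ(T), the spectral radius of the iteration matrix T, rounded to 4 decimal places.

0.1547

Write A = D+L+U with D = diag(-8, 6.4, -2.5, 6.4).
GS T = -(D+L)⁻¹U: row 0 first, T[0,2] = -(-1.6)/(-8) = -0.2000; later rows by forward substitution.
  T[0,:] = [+0.0000 -0.2250 -0.2000 +0.1375]
  T[1,:] = [+0.0000 -0.0211 +0.2469 +0.2160]
  T[2,:] = [+0.0000 +0.0385 +0.0024 +0.2321]
  T[3,:] = [+0.0000 -0.0296 +0.0011 -0.0922]
|roots of det(T-λI)|: 0.1547, 0.0712, 0.0712, 0.0000.
spectral radius ρ = 0.1547; 0.1547 < 1, so it converges for any x₀.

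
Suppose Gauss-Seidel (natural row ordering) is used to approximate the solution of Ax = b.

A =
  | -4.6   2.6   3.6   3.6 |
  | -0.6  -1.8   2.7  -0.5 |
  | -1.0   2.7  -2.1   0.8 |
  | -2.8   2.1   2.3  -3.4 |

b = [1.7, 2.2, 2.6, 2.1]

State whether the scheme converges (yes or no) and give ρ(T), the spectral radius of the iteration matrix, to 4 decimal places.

no, ρ = 1.2913

Split A = D + L + U, D = diag(-4.6, -1.8, -2.1, -3.4).
GS T = -(D+L)⁻¹U: row 0 first, T[0,2] = -(3.6)/(-4.6) = +0.7826; later rows by forward substitution.
  T[0,:] = [+0.0000  +0.5652  +0.7826  +0.7826]
  T[1,:] = [+0.0000  -0.1884  +1.2391  -0.5386]
  T[2,:] = [+0.0000  -0.5114  +1.2205  -0.6843]
  T[3,:] = [+0.0000  -0.9278  +0.9465  -1.4401]
eigenvalue magnitudes: 1.2913, 0.4538, 0.4538, 0.0000.
spectral radius ρ = 1.2913; 1.2913 > 1 ⇒ diverges.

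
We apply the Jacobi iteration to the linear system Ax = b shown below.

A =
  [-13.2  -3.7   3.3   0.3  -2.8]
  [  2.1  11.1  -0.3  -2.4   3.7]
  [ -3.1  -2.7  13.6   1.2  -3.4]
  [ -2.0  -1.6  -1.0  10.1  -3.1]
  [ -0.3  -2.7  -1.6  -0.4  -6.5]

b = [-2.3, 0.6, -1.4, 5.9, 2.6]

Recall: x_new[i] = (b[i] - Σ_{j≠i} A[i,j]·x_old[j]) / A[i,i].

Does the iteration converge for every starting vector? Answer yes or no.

yes

Split A = D + L + U, D = diag(-13.2, 11.1, 13.6, 10.1, -6.5).
T_J = -D⁻¹(L+U): T[3,2] = -(-1)/(10.1) = +0.0990; T[3,3] = 0.
  T[0,:] = [+0.0000 -0.2803 +0.2500 +0.0227 -0.2121]
  T[1,:] = [-0.1892 +0.0000 +0.0270 +0.2162 -0.3333]
  T[2,:] = [+0.2279 +0.1985 +0.0000 -0.0882 +0.2500]
  T[3,:] = [+0.1980 +0.1584 +0.0990 +0.0000 +0.3069]
  T[4,:] = [-0.0462 -0.4154 -0.2462 -0.0615 +0.0000]
|eigenvalues of T|: 0.5148, 0.2632, 0.2632, 0.1806, 0.1580.
ρ = 0.5148; 0.5148 < 1, so it converges for any x₀.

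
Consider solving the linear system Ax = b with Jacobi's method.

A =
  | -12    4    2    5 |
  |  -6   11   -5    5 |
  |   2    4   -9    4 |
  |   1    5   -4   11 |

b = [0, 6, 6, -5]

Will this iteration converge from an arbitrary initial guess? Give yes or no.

Diagonal D = diag(-12, 11, -9, 11); L, U strict lower/upper.
T_J = -D⁻¹(L+U): T[2,0] = -(2)/(-9) = +0.2222; T[2,2] = 0.
  T[0,:] = [+0.0000  +0.3333  +0.1667  +0.4167]
  T[1,:] = [+0.5455  +0.0000  +0.4545  -0.4545]
  T[2,:] = [+0.2222  +0.4444  +0.0000  +0.4444]
  T[3,:] = [-0.0909  -0.4545  +0.3636  +0.0000]
|eigenvalues of T|: 0.9296, 0.6211, 0.4744, 0.1659.
spectral radius ρ = 0.9296; 0.9296 < 1, so it converges for any x₀.

yes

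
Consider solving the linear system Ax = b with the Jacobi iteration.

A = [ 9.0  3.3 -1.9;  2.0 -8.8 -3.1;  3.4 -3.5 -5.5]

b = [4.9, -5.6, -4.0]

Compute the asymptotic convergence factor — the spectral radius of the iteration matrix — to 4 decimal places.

0.5952

A = D + L + U where D = diag(9, -8.8, -5.5).
Jacobi T = -D⁻¹(L+U): T[2,0] = -(3.4)/(-5.5) = +0.6182; T[2,2] = 0.
  T[0,:] = [+0.0000  -0.3667  +0.2111]
  T[1,:] = [+0.2273  +0.0000  -0.3523]
  T[2,:] = [+0.6182  -0.6364  +0.0000]
|λ(T)| sorted: 0.5952, 0.3730, 0.2221.
spectral radius ρ = 0.5952; 0.5952 < 1, so it converges for any x₀.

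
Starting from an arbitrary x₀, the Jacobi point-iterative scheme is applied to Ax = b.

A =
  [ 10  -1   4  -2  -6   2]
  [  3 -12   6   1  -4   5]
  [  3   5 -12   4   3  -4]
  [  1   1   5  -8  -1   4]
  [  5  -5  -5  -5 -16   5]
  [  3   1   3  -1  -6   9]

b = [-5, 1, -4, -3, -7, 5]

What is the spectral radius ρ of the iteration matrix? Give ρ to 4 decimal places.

1.2110

Write A = D+L+U with D = diag(10, -12, -12, -8, -16, 9).
Jacobi: T = -D⁻¹(L+U), T[0,5] = -(2)/(10) = -0.2000; T[0,0] = 0.
  T[0,:] = [+0.0000 +0.1000 -0.4000 +0.2000 +0.6000 -0.2000]
  T[1,:] = [+0.2500 +0.0000 +0.5000 +0.0833 -0.3333 +0.4167]
  T[2,:] = [+0.2500 +0.4167 +0.0000 +0.3333 +0.2500 -0.3333]
  T[3,:] = [+0.1250 +0.1250 +0.6250 +0.0000 -0.1250 +0.5000]
  T[4,:] = [+0.3125 -0.3125 -0.3125 -0.3125 +0.0000 +0.3125]
  T[5,:] = [-0.3333 -0.1111 -0.3333 +0.1111 +0.6667 +0.0000]
eigenvalue magnitudes: 1.2110, 0.7564, 0.7564, 0.1072, 0.1072, 0.0870.
ρ(T) = max|λ| = 1.2110; 1.2110 > 1 ⇒ diverges.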